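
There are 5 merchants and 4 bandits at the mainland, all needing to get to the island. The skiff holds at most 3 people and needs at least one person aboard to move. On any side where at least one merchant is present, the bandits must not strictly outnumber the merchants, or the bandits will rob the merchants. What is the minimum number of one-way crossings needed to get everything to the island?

7

Counting alone: each trip to the island takes at most 3 across and each return brings at least 1 back, so after t trips out (and t−1 returns) at most 3t − (t−1) of the 9 are across; that first reaches 9 at t = 4, so at least 7 crossings are needed.
The plan below uses exactly 7 crossings, so it is optimal:
1. 3 bandits → the island.  (the mainland: 5M 1B; the island: 0M 3B)
2. 1 bandit ← the mainland.  (the mainland: 5M 2B; the island: 0M 2B)
3. 3 merchants → the island.  (the mainland: 2M 2B; the island: 3M 2B)
4. 1 merchant ← the mainland.  (the mainland: 3M 2B; the island: 2M 2B)
5. 2 merchants and 1 bandit → the island.  (the mainland: 1M 1B; the island: 4M 3B)
6. 1 merchant ← the mainland.  (the mainland: 2M 1B; the island: 3M 3B)
7. 2 merchants and 1 bandit → the island.  (the mainland: 0M 0B; the island: 5M 4B)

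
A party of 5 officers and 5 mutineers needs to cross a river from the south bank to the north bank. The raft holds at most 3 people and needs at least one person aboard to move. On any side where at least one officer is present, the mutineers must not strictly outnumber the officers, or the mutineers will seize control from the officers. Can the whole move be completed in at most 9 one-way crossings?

Counting alone: each trip to the north bank takes at most 3 across and each return brings at least 1 back, so after t trips out (and t−1 returns) at most 3t − (t−1) of the 10 are across; that first reaches 10 at t = 5, so at least 9 crossings are needed.
The safety rule pushes this higher. Following every safe sequence of crossings, the most of the 10 that can be at the north bank as the raft arrives there on crossing 9 is 9 — never all 10.
So the move cannot be finished within 9 crossings. (The shortest complete plan takes 11:)
1. 2 mutineers → the north bank.  (the south bank: 5O 3M; the north bank: 0O 2M)
2. 1 mutineer ← the south bank.  (the south bank: 5O 4M; the north bank: 0O 1M)
3. 3 mutineers → the north bank.  (the south bank: 5O 1M; the north bank: 0O 4M)
4. 1 mutineer ← the south bank.  (the south bank: 5O 2M; the north bank: 0O 3M)
5. 3 officers → the north bank.  (the south bank: 2O 2M; the north bank: 3O 3M)
6. 1 officer and 1 mutineer ← the south bank.  (the south bank: 3O 3M; the north bank: 2O 2M)
7. 3 officers → the north bank.  (the south bank: 0O 3M; the north bank: 5O 2M)
8. 1 mutineer ← the south bank.  (the south bank: 0O 4M; the north bank: 5O 1M)
9. 2 mutineers → the north bank.  (the south bank: 0O 2M; the north bank: 5O 3M)
10. 1 mutineer ← the south bank.  (the south bank: 0O 3M; the north bank: 5O 2M)
11. 3 mutineers → the north bank.  (the south bank: 0O 0M; the north bank: 5O 5M)

No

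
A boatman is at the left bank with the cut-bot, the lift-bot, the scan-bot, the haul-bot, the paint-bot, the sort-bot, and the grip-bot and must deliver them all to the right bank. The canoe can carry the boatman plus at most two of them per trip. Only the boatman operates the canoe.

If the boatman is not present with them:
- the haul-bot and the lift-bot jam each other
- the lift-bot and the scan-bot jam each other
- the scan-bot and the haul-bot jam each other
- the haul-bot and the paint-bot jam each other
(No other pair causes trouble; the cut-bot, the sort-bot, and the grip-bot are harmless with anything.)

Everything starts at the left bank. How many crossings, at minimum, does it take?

11

Counting alone: the boatman can take at most 2 across per trip to the right bank, so moving all 7 needs at least 4 loaded trips out, with a return between consecutive ones — at least 7 crossings.
The safety rule pushes this higher. Following every safe sequence of crossings, the most of the 7 that can be at the right bank as the canoe arrives there on crossings 7, 9 is 5, 6 respectively — never all 7.
So no plan with fewer than 11 crossings exists, and this one achieves 11:
1. Boatman goes to the right bank with the haul-bot and the lift-bot.  [the left bank: the cut-bot, the grip-bot, the paint-bot, the scan-bot, the sort-bot | the right bank: the haul-bot, the lift-bot]
2. Boatman goes back to the left bank with the lift-bot.  [the left bank: the cut-bot, the grip-bot, the lift-bot, the paint-bot, the scan-bot, the sort-bot | the right bank: the haul-bot]
3. Boatman goes to the right bank with the cut-bot and the lift-bot.  [the left bank: the grip-bot, the paint-bot, the scan-bot, the sort-bot | the right bank: the cut-bot, the haul-bot, the lift-bot]
4. Boatman goes back to the left bank with the lift-bot.  [the left bank: the grip-bot, the lift-bot, the paint-bot, the scan-bot, the sort-bot | the right bank: the cut-bot, the haul-bot]
5. Boatman goes to the right bank with the lift-bot and the paint-bot.  [the left bank: the grip-bot, the scan-bot, the sort-bot | the right bank: the cut-bot, the haul-bot, the lift-bot, the paint-bot]
6. Boatman goes back to the left bank with the haul-bot.  [the left bank: the grip-bot, the haul-bot, the scan-bot, the sort-bot | the right bank: the cut-bot, the lift-bot, the paint-bot]
7. Boatman goes to the right bank with the scan-bot and the sort-bot.  [the left bank: the grip-bot, the haul-bot | the right bank: the cut-bot, the lift-bot, the paint-bot, the scan-bot, the sort-bot]
8. Boatman goes back to the left bank with the lift-bot.  [the left bank: the grip-bot, the haul-bot, the lift-bot | the right bank: the cut-bot, the paint-bot, the scan-bot, the sort-bot]
9. Boatman goes to the right bank with the grip-bot and the lift-bot.  [the left bank: the haul-bot | the right bank: the cut-bot, the grip-bot, the lift-bot, the paint-bot, the scan-bot, the sort-bot]
10. Boatman goes back to the left bank with the lift-bot.  [the left bank: the haul-bot, the lift-bot | the right bank: the cut-bot, the grip-bot, the paint-bot, the scan-bot, the sort-bot]
11. Boatman goes to the right bank with the haul-bot and the lift-bot.  [the left bank: — | the right bank: the cut-bot, the grip-bot, the haul-bot, the lift-bot, the paint-bot, the scan-bot, the sort-bot]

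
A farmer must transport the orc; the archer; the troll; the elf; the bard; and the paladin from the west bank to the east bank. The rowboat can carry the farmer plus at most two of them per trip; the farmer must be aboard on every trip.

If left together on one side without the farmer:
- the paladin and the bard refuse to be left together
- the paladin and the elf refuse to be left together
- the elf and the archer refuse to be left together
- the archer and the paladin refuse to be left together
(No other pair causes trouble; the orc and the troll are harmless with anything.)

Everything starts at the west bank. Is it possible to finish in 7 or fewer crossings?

No

Counting alone: the farmer can take at most 2 across per trip to the east bank, so moving all 6 needs at least 3 loaded trips out, with a return between consecutive ones — at least 5 crossings.
The safety rule pushes this higher. Following every safe sequence of crossings, the most of the 6 that can be at the east bank as the rowboat arrives there on crossings 5, 7 is 4, 5 respectively — never all 6.
So the move cannot be finished within 7 crossings. (The shortest complete plan takes 9:)
1. Farmer goes to the east bank with the archer and the paladin.  [the west bank: the bard, the elf, the orc, the troll | the east bank: the archer, the paladin]
2. Farmer goes back to the west bank with the archer.  [the west bank: the archer, the bard, the elf, the orc, the troll | the east bank: the paladin]
3. Farmer goes to the east bank with the archer and the orc.  [the west bank: the bard, the elf, the troll | the east bank: the archer, the orc, the paladin]
4. Farmer goes back to the west bank with the archer.  [the west bank: the archer, the bard, the elf, the troll | the east bank: the orc, the paladin]
5. Farmer goes to the east bank with the archer and the troll.  [the west bank: the bard, the elf | the east bank: the archer, the orc, the paladin, the troll]
6. Farmer goes back to the west bank with the archer.  [the west bank: the archer, the bard, the elf | the east bank: the orc, the paladin, the troll]
7. Farmer goes to the east bank with the archer and the bard.  [the west bank: the elf | the east bank: the archer, the bard, the orc, the paladin, the troll]
8. Farmer goes back to the west bank with the paladin.  [the west bank: the elf, the paladin | the east bank: the archer, the bard, the orc, the troll]
9. Farmer goes to the east bank with the elf and the paladin.  [the west bank: — | the east bank: the archer, the bard, the elf, the orc, the paladin, the troll]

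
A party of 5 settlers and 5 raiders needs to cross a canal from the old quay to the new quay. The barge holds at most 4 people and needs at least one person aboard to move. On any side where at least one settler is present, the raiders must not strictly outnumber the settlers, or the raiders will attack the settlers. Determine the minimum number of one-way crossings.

Counting alone: each trip to the new quay takes at most 4 across and each return brings at least 1 back, so after t trips out (and t−1 returns) at most 4t − (t−1) of the 10 are across; that first reaches 10 at t = 3, so at least 5 crossings are needed.
The safety rule pushes this higher. Following every safe sequence of crossings, the most of the 10 that can be at the new quay as the barge arrives there on crossing 5 is 9 — never all 10.
So no plan with fewer than 7 crossings exists, and this one achieves 7:
1. 2 raiders → the new quay.  (the old quay: 5S 3R; the new quay: 0S 2R)
2. 1 raider ← the old quay.  (the old quay: 5S 4R; the new quay: 0S 1R)
3. 4 raiders → the new quay.  (the old quay: 5S 0R; the new quay: 0S 5R)
4. 1 raider ← the old quay.  (the old quay: 5S 1R; the new quay: 0S 4R)
5. 4 settlers → the new quay.  (the old quay: 1S 1R; the new quay: 4S 4R)
6. 1 settler and 1 raider ← the old quay.  (the old quay: 2S 2R; the new quay: 3S 3R)
7. 2 settlers and 2 raiders → the new quay.  (the old quay: 0S 0R; the new quay: 5S 5R)

7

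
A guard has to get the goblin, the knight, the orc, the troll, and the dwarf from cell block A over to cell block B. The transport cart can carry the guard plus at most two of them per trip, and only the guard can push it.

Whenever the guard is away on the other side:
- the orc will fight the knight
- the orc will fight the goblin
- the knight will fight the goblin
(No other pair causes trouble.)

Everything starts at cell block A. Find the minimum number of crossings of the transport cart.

7

Counting alone: the guard can take at most 2 across per trip to cell block B, so moving all 5 needs at least 3 loaded trips out, with a return between consecutive ones — at least 5 crossings.
The safety rule pushes this higher. Following every safe sequence of crossings, the most of the 5 that can be at cell block B as the transport cart arrives there on crossing 5 is 4 — never all 5.
So no plan with fewer than 7 crossings exists, and this one achieves 7:
1. Guard goes to cell block B with the goblin and the knight.  [cell block A: the dwarf, the orc, the troll | cell block B: the goblin, the knight]
2. Guard goes back to cell block A with the goblin.  [cell block A: the dwarf, the goblin, the orc, the troll | cell block B: the knight]
3. Guard goes to cell block B with the goblin and the troll.  [cell block A: the dwarf, the orc | cell block B: the goblin, the knight, the troll]
4. Guard goes back to cell block A with the goblin.  [cell block A: the dwarf, the goblin, the orc | cell block B: the knight, the troll]
5. Guard goes to cell block B with the dwarf and the goblin.  [cell block A: the orc | cell block B: the dwarf, the goblin, the knight, the troll]
6. Guard goes back to cell block A with the goblin.  [cell block A: the goblin, the orc | cell block B: the dwarf, the knight, the troll]
7. Guard goes to cell block B with the goblin and the orc.  [cell block A: — | cell block B: the dwarf, the goblin, the knight, the orc, the troll]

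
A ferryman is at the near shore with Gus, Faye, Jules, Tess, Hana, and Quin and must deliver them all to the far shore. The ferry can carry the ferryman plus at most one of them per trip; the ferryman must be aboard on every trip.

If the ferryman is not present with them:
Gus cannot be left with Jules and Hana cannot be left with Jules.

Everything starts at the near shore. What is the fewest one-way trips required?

13

Counting alone: the ferryman can take at most 1 across per trip to the far shore, so moving all 6 needs at least 6 loaded trips out, with a return between consecutive ones — at least 11 crossings.
The safety rule pushes this higher. Following every safe sequence of crossings, the most of the 6 that can be at the far shore as the ferry arrives there on crossing 11 is 5 — never all 6.
So no plan with fewer than 13 crossings exists, and this one achieves 13:
1. Ferryman goes to the far shore with Jules.
2. Ferryman goes back to the near shore alone.
3. Ferryman goes to the far shore with Gus.
4. Ferryman goes back to the near shore with Jules.
5. Ferryman goes to the far shore with Hana.
6. Ferryman goes back to the near shore alone.
7. Ferryman goes to the far shore with Faye.
8. Ferryman goes back to the near shore alone.
9. Ferryman goes to the far shore with Tess.
10. Ferryman goes back to the near shore alone.
11. Ferryman goes to the far shore with Quin.
12. Ferryman goes back to the near shore alone.
13. Ferryman goes to the far shore with Jules.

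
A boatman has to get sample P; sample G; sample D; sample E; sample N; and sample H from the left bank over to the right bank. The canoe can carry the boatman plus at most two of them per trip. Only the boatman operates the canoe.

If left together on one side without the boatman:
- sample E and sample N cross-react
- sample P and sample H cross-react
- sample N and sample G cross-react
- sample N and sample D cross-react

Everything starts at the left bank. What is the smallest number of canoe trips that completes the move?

Counting alone: the boatman can take at most 2 across per trip to the right bank, so moving all 6 needs at least 3 loaded trips out, with a return between consecutive ones — at least 5 crossings.
The safety rule pushes this higher. Following every safe sequence of crossings, the most of the 6 that can be at the right bank as the canoe arrives there on crossing 5 is 5 — never all 6.
So no plan with fewer than 7 crossings exists, and this one achieves 7:
1. Boatman goes to the right bank with sample N and sample P.  [the left bank: sample D, sample E, sample G, sample H | the right bank: sample N, sample P]
2. Boatman goes back to the left bank alone.  [the left bank: sample D, sample E, sample G, sample H | the right bank: sample N, sample P]
3. Boatman goes to the right bank with sample G.  [the left bank: sample D, sample E, sample H | the right bank: sample G, sample N, sample P]
4. Boatman goes back to the left bank with sample N.  [the left bank: sample D, sample E, sample H, sample N | the right bank: sample G, sample P]
5. Boatman goes to the right bank with sample D and sample E.  [the left bank: sample H, sample N | the right bank: sample D, sample E, sample G, sample P]
6. Boatman goes back to the left bank alone.  [the left bank: sample H, sample N | the right bank: sample D, sample E, sample G, sample P]
7. Boatman goes to the right bank with sample H and sample N.  [the left bank: — | the right bank: sample D, sample E, sample G, sample H, sample N, sample P]

7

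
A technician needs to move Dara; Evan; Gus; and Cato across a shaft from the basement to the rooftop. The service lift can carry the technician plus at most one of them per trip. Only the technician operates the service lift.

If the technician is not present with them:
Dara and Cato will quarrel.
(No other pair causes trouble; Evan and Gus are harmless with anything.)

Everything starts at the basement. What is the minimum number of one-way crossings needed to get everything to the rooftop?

7

Counting alone: the technician can take at most 1 across per trip to the rooftop, so moving all 4 needs at least 4 loaded trips out, with a return between consecutive ones — at least 7 crossings.
The plan below uses exactly 7 crossings, so it is optimal:
1. Technician goes to the rooftop with Dara.  [the basement: Cato, Evan, Gus | the rooftop: Dara]
2. Technician goes back to the basement alone.  [the basement: Cato, Evan, Gus | the rooftop: Dara]
3. Technician goes to the rooftop with Evan.  [the basement: Cato, Gus | the rooftop: Dara, Evan]
4. Technician goes back to the basement alone.  [the basement: Cato, Gus | the rooftop: Dara, Evan]
5. Technician goes to the rooftop with Gus.  [the basement: Cato | the rooftop: Dara, Evan, Gus]
6. Technician goes back to the basement alone.  [the basement: Cato | the rooftop: Dara, Evan, Gus]
7. Technician goes to the rooftop with Cato.  [the basement: — | the rooftop: Cato, Dara, Evan, Gus]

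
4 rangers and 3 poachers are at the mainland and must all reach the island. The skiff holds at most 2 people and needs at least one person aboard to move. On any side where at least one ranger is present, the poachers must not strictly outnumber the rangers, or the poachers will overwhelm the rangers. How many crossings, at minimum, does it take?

11

Counting alone: each trip to the island takes at most 2 across and each return brings at least 1 back, so after t trips out (and t−1 returns) at most 2t − (t−1) of the 7 are across; that first reaches 7 at t = 6, so at least 11 crossings are needed.
The plan below uses exactly 11 crossings, so it is optimal:
1. 2 poachers → the island.  (the mainland: 4R 1P; the island: 0R 2P)
2. 1 poacher ← the mainland.  (the mainland: 4R 2P; the island: 0R 1P)
3. 2 poachers → the island.  (the mainland: 4R 0P; the island: 0R 3P)
4. 1 poacher ← the mainland.  (the mainland: 4R 1P; the island: 0R 2P)
5. 2 rangers → the island.  (the mainland: 2R 1P; the island: 2R 2P)
6. 1 poacher ← the mainland.  (the mainland: 2R 2P; the island: 2R 1P)
7. 1 ranger and 1 poacher → the island.  (the mainland: 1R 1P; the island: 3R 2P)
8. 1 ranger ← the mainland.  (the mainland: 2R 1P; the island: 2R 2P)
9. 1 ranger and 1 poacher → the island.  (the mainland: 1R 0P; the island: 3R 3P)
10. 1 poacher ← the mainland.  (the mainland: 1R 1P; the island: 3R 2P)
11. 1 ranger and 1 poacher → the island.  (the mainland: 0R 0P; the island: 4R 3P)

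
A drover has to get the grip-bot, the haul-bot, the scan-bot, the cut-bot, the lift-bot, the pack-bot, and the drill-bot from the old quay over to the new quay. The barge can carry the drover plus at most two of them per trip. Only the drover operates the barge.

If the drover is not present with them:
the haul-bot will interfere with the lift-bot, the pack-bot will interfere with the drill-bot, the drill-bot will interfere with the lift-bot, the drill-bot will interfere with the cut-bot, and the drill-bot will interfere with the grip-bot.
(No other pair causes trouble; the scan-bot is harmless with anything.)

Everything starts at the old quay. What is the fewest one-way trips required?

Counting alone: the drover can take at most 2 across per trip to the new quay, so moving all 7 needs at least 4 loaded trips out, with a return between consecutive ones — at least 7 crossings.
The safety rule pushes this higher. Following every safe sequence of crossings, the most of the 7 that can be at the new quay as the barge arrives there on crossing 7 is 6 — never all 7.
So no plan with fewer than 9 crossings exists, and this one achieves 9:
1. Drover goes to the new quay with the drill-bot and the haul-bot.  [the old quay: the cut-bot, the grip-bot, the lift-bot, the pack-bot, the scan-bot | the new quay: the drill-bot, the haul-bot]
2. Drover goes back to the old quay alone.  [the old quay: the cut-bot, the grip-bot, the lift-bot, the pack-bot, the scan-bot | the new quay: the drill-bot, the haul-bot]
3. Drover goes to the new quay with the scan-bot.  [the old quay: the cut-bot, the grip-bot, the lift-bot, the pack-bot | the new quay: the drill-bot, the haul-bot, the scan-bot]
4. Drover goes back to the old quay alone.  [the old quay: the cut-bot, the grip-bot, the lift-bot, the pack-bot | the new quay: the drill-bot, the haul-bot, the scan-bot]
5. Drover goes to the new quay with the cut-bot and the grip-bot.  [the old quay: the lift-bot, the pack-bot | the new quay: the cut-bot, the drill-bot, the grip-bot, the haul-bot, the scan-bot]
6. Drover goes back to the old quay with the drill-bot.  [the old quay: the drill-bot, the lift-bot, the pack-bot | the new quay: the cut-bot, the grip-bot, the haul-bot, the scan-bot]
7. Drover goes to the new quay with the lift-bot and the pack-bot.  [the old quay: the drill-bot | the new quay: the cut-bot, the grip-bot, the haul-bot, the lift-bot, the pack-bot, the scan-bot]
8. Drover goes back to the old quay with the haul-bot.  [the old quay: the drill-bot, the haul-bot | the new quay: the cut-bot, the grip-bot, the lift-bot, the pack-bot, the scan-bot]
9. Drover goes to the new quay with the drill-bot and the haul-bot.  [the old quay: — | the new quay: the cut-bot, the drill-bot, the grip-bot, the haul-bot, the lift-bot, the pack-bot, the scan-bot]

9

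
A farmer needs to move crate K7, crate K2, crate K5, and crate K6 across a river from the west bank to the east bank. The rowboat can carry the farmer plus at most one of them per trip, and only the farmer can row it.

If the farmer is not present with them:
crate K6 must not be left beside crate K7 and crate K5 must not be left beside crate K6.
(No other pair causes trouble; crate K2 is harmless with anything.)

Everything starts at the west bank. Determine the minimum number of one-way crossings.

Counting alone: the farmer can take at most 1 across per trip to the east bank, so moving all 4 needs at least 4 loaded trips out, with a return between consecutive ones — at least 7 crossings.
The safety rule pushes this higher. Following every safe sequence of crossings, the most of the 4 that can be at the east bank as the rowboat arrives there on crossing 7 is 3 — never all 4.
So no plan with fewer than 9 crossings exists, and this one achieves 9:
1. Farmer goes to the east bank with crate K6.
2. Farmer goes back to the west bank alone.
3. Farmer goes to the east bank with crate K7.
4. Farmer goes back to the west bank with crate K6.
5. Farmer goes to the east bank with crate K5.
6. Farmer goes back to the west bank alone.
7. Farmer goes to the east bank with crate K2.
8. Farmer goes back to the west bank alone.
9. Farmer goes to the east bank with crate K6.

9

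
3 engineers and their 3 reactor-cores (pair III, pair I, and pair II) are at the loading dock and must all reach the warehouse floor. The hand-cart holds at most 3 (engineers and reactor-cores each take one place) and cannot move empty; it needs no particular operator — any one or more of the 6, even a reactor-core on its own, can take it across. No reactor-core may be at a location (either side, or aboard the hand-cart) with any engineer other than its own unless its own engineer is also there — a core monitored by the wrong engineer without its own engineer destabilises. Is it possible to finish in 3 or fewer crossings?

No

Counting alone: each trip to the warehouse floor takes at most 3 across and each return brings at least 1 back, so after t trips out (and t−1 returns) at most 3t − (t−1) of the 6 are across; that first reaches 6 at t = 3, so at least 5 crossings are needed.
Since 3 < 5, 3 crossings cannot be enough. (The shortest complete plan in fact takes 5:)
1. engineer III and reactor-core III cross → the warehouse floor.
2. engineer III crosses ← the loading dock.
3. engineer I, engineer II, and engineer III cross → the warehouse floor.
4. reactor-core III crosses ← the loading dock.
5. reactor-core I, reactor-core II, and reactor-core III cross → the warehouse floor.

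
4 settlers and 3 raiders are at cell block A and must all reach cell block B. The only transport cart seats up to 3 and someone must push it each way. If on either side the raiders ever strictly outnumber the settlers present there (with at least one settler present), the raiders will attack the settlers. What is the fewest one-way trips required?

Counting alone: each trip to cell block B takes at most 3 across and each return brings at least 1 back, so after t trips out (and t−1 returns) at most 3t − (t−1) of the 7 are across; that first reaches 7 at t = 3, so at least 5 crossings are needed.
The plan below uses exactly 5 crossings, so it is optimal:
1. 3 raiders → cell block B.  (cell block A: 4S 0R; cell block B: 0S 3R)
2. 1 raider ← cell block A.  (cell block A: 4S 1R; cell block B: 0S 2R)
3. 3 settlers → cell block B.  (cell block A: 1S 1R; cell block B: 3S 2R)
4. 1 settler ← cell block A.  (cell block A: 2S 1R; cell block B: 2S 2R)
5. 2 settlers and 1 raider → cell block B.  (cell block A: 0S 0R; cell block B: 4S 3R)

5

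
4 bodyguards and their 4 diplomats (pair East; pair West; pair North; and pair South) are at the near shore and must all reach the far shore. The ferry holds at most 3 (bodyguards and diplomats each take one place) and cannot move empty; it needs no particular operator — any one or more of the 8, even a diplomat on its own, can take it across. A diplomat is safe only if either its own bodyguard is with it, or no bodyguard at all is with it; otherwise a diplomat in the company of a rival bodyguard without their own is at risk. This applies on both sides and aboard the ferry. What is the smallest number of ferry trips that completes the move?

9

Counting alone: each trip to the far shore takes at most 3 across and each return brings at least 1 back, so after t trips out (and t−1 returns) at most 3t − (t−1) of the 8 are across; that first reaches 8 at t = 4, so at least 7 crossings are needed.
The safety rule pushes this higher. Following every safe sequence of crossings, the most of the 8 that can be at the far shore as the ferry arrives there on crossing 7 is 7 — never all 8.
So no plan with fewer than 9 crossings exists, and this one achieves 9:
1. bodyguard East and diplomat East cross → the far shore.
2. bodyguard East crosses ← the near shore.
3. bodyguard East, bodyguard West, and diplomat West cross → the far shore.
4. bodyguard East and diplomat East cross ← the near shore.
5. bodyguard East, bodyguard North, and bodyguard South cross → the far shore.
6. diplomat West crosses ← the near shore.
7. diplomat East and diplomat West cross → the far shore.
8. diplomat East crosses ← the near shore.
9. diplomat East, diplomat North, and diplomat South cross → the far shore.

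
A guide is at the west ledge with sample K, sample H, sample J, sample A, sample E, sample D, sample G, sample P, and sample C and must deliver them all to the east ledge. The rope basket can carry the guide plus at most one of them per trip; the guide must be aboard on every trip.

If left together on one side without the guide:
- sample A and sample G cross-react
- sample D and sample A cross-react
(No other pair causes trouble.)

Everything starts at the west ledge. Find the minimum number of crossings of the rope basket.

19

Counting alone: the guide can take at most 1 across per trip to the east ledge, so moving all 9 needs at least 9 loaded trips out, with a return between consecutive ones — at least 17 crossings.
The safety rule pushes this higher. Following every safe sequence of crossings, the most of the 9 that can be at the east ledge as the rope basket arrives there on crossing 17 is 8 — never all 9.
So no plan with fewer than 19 crossings exists, and this one achieves 19:
1. Guide goes to the east ledge with sample A.  [the west ledge: sample C, sample D, sample E, sample G, sample H, sample J, sample K, sample P | the east ledge: sample A]
2. Guide goes back to the west ledge alone.  [the west ledge: sample C, sample D, sample E, sample G, sample H, sample J, sample K, sample P | the east ledge: sample A]
3. Guide goes to the east ledge with sample K.  [the west ledge: sample C, sample D, sample E, sample G, sample H, sample J, sample P | the east ledge: sample A, sample K]
4. Guide goes back to the west ledge alone.  [the west ledge: sample C, sample D, sample E, sample G, sample H, sample J, sample P | the east ledge: sample A, sample K]
5. Guide goes to the east ledge with sample H.  [the west ledge: sample C, sample D, sample E, sample G, sample J, sample P | the east ledge: sample A, sample H, sample K]
6. Guide goes back to the west ledge alone.  [the west ledge: sample C, sample D, sample E, sample G, sample J, sample P | the east ledge: sample A, sample H, sample K]
7. Guide goes to the east ledge with sample J.  [the west ledge: sample C, sample D, sample E, sample G, sample P | the east ledge: sample A, sample H, sample J, sample K]
8. Guide goes back to the west ledge alone.  [the west ledge: sample C, sample D, sample E, sample G, sample P | the east ledge: sample A, sample H, sample J, sample K]
9. Guide goes to the east ledge with sample E.  [the west ledge: sample C, sample D, sample G, sample P | the east ledge: sample A, sample E, sample H, sample J, sample K]
10. Guide goes back to the west ledge alone.  [the west ledge: sample C, sample D, sample G, sample P | the east ledge: sample A, sample E, sample H, sample J, sample K]
11. Guide goes to the east ledge with sample D.  [the west ledge: sample C, sample G, sample P | the east ledge: sample A, sample D, sample E, sample H, sample J, sample K]
12. Guide goes back to the west ledge with sample A.  [the west ledge: sample A, sample C, sample G, sample P | the east ledge: sample D, sample E, sample H, sample J, sample K]
13. Guide goes to the east ledge with sample G.  [the west ledge: sample A, sample C, sample P | the east ledge: sample D, sample E, sample G, sample H, sample J, sample K]
14. Guide goes back to the west ledge alone.  [the west ledge: sample A, sample C, sample P | the east ledge: sample D, sample E, sample G, sample H, sample J, sample K]
15. Guide goes to the east ledge with sample P.  [the west ledge: sample A, sample C | the east ledge: sample D, sample E, sample G, sample H, sample J, sample K, sample P]
16. Guide goes back to the west ledge alone.  [the west ledge: sample A, sample C | the east ledge: sample D, sample E, sample G, sample H, sample J, sample K, sample P]
17. Guide goes to the east ledge with sample C.  [the west ledge: sample A | the east ledge: sample C, sample D, sample E, sample G, sample H, sample J, sample K, sample P]
18. Guide goes back to the west ledge alone.  [the west ledge: sample A | the east ledge: sample C, sample D, sample E, sample G, sample H, sample J, sample K, sample P]
19. Guide goes to the east ledge with sample A.  [the west ledge: — | the east ledge: sample A, sample C, sample D, sample E, sample G, sample H, sample J, sample K, sample P]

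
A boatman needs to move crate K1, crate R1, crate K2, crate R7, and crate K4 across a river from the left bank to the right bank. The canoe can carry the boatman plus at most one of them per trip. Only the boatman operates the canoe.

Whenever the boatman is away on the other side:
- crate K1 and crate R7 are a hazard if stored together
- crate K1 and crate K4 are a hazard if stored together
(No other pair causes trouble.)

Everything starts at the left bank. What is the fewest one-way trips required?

Counting alone: the boatman can take at most 1 across per trip to the right bank, so moving all 5 needs at least 5 loaded trips out, with a return between consecutive ones — at least 9 crossings.
The safety rule pushes this higher. Following every safe sequence of crossings, the most of the 5 that can be at the right bank as the canoe arrives there on crossing 9 is 4 — never all 5.
So no plan with fewer than 11 crossings exists, and this one achieves 11:
1. Boatman goes to the right bank with crate K1.  [the left bank: crate K2, crate K4, crate R1, crate R7 | the right bank: crate K1]
2. Boatman goes back to the left bank alone.  [the left bank: crate K2, crate K4, crate R1, crate R7 | the right bank: crate K1]
3. Boatman goes to the right bank with crate R1.  [the left bank: crate K2, crate K4, crate R7 | the right bank: crate K1, crate R1]
4. Boatman goes back to the left bank alone.  [the left bank: crate K2, crate K4, crate R7 | the right bank: crate K1, crate R1]
5. Boatman goes to the right bank with crate K2.  [the left bank: crate K4, crate R7 | the right bank: crate K1, crate K2, crate R1]
6. Boatman goes back to the left bank alone.  [the left bank: crate K4, crate R7 | the right bank: crate K1, crate K2, crate R1]
7. Boatman goes to the right bank with crate R7.  [the left bank: crate K4 | the right bank: crate K1, crate K2, crate R1, crate R7]
8. Boatman goes back to the left bank with crate K1.  [the left bank: crate K1, crate K4 | the right bank: crate K2, crate R1, crate R7]
9. Boatman goes to the right bank with crate K4.  [the left bank: crate K1 | the right bank: crate K2, crate K4, crate R1, crate R7]
10. Boatman goes back to the left bank alone.  [the left bank: crate K1 | the right bank: crate K2, crate K4, crate R1, crate R7]
11. Boatman goes to the right bank with crate K1.  [the left bank: — | the right bank: crate K1, crate K2, crate K4, crate R1, crate R7]

11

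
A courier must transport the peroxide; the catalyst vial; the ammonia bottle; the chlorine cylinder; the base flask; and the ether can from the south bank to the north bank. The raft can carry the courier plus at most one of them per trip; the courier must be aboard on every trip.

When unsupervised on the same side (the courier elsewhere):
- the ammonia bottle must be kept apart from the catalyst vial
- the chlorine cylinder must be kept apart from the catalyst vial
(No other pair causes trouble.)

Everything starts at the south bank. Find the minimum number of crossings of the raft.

Counting alone: the courier can take at most 1 across per trip to the north bank, so moving all 6 needs at least 6 loaded trips out, with a return between consecutive ones — at least 11 crossings.
The safety rule pushes this higher. Following every safe sequence of crossings, the most of the 6 that can be at the north bank as the raft arrives there on crossing 11 is 5 — never all 6.
So no plan with fewer than 13 crossings exists, and this one achieves 13:
1. Courier goes to the north bank with the catalyst vial.  [the south bank: the ammonia bottle, the base flask, the chlorine cylinder, the ether can, the peroxide | the north bank: the catalyst vial]
2. Courier goes back to the south bank alone.  [the south bank: the ammonia bottle, the base flask, the chlorine cylinder, the ether can, the peroxide | the north bank: the catalyst vial]
3. Courier goes to the north bank with the peroxide.  [the south bank: the ammonia bottle, the base flask, the chlorine cylinder, the ether can | the north bank: the catalyst vial, the peroxide]
4. Courier goes back to the south bank alone.  [the south bank: the ammonia bottle, the base flask, the chlorine cylinder, the ether can | the north bank: the catalyst vial, the peroxide]
5. Courier goes to the north bank with the ammonia bottle.  [the south bank: the base flask, the chlorine cylinder, the ether can | the north bank: the ammonia bottle, the catalyst vial, the peroxide]
6. Courier goes back to the south bank with the catalyst vial.  [the south bank: the base flask, the catalyst vial, the chlorine cylinder, the ether can | the north bank: the ammonia bottle, the peroxide]
7. Courier goes to the north bank with the chlorine cylinder.  [the south bank: the base flask, the catalyst vial, the ether can | the north bank: the ammonia bottle, the chlorine cylinder, the peroxide]
8. Courier goes back to the south bank alone.  [the south bank: the base flask, the catalyst vial, the ether can | the north bank: the ammonia bottle, the chlorine cylinder, the peroxide]
9. Courier goes to the north bank with the base flask.  [the south bank: the catalyst vial, the ether can | the north bank: the ammonia bottle, the base flask, the chlorine cylinder, the peroxide]
10. Courier goes back to the south bank alone.  [the south bank: the catalyst vial, the ether can | the north bank: the ammonia bottle, the base flask, the chlorine cylinder, the peroxide]
11. Courier goes to the north bank with the ether can.  [the south bank: the catalyst vial | the north bank: the ammonia bottle, the base flask, the chlorine cylinder, the ether can, the peroxide]
12. Courier goes back to the south bank alone.  [the south bank: the catalyst vial | the north bank: the ammonia bottle, the base flask, the chlorine cylinder, the ether can, the peroxide]
13. Courier goes to the north bank with the catalyst vial.  [the south bank: — | the north bank: the ammonia bottle, the base flask, the catalyst vial, the chlorine cylinder, the ether can, the peroxide]

13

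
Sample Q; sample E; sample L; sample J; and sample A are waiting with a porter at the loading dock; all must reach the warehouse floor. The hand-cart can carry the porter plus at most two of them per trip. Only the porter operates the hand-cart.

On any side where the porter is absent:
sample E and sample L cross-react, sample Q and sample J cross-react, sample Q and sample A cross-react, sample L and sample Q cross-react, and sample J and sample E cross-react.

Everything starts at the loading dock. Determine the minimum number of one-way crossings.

7

Counting alone: the porter can take at most 2 across per trip to the warehouse floor, so moving all 5 needs at least 3 loaded trips out, with a return between consecutive ones — at least 5 crossings.
The safety rule pushes this higher. Following every safe sequence of crossings, the most of the 5 that can be at the warehouse floor as the hand-cart arrives there on crossing 5 is 4 — never all 5.
So no plan with fewer than 7 crossings exists, and this one achieves 7:
1. Porter goes to the warehouse floor with sample E and sample Q.
2. Porter goes back to the loading dock alone.
3. Porter goes to the warehouse floor with sample L.
4. Porter goes back to the loading dock with sample E and sample Q.
5. Porter goes to the warehouse floor with sample A and sample J.
6. Porter goes back to the loading dock alone.
7. Porter goes to the warehouse floor with sample E and sample Q.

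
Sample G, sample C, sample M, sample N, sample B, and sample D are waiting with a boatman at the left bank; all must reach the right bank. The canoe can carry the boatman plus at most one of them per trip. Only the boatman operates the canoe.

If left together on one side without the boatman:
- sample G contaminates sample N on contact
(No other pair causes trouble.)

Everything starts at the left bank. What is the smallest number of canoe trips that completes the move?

Counting alone: the boatman can take at most 1 across per trip to the right bank, so moving all 6 needs at least 6 loaded trips out, with a return between consecutive ones — at least 11 crossings.
The plan below uses exactly 11 crossings, so it is optimal:
1. Boatman goes to the right bank with sample G.
2. Boatman goes back to the left bank alone.
3. Boatman goes to the right bank with sample C.
4. Boatman goes back to the left bank alone.
5. Boatman goes to the right bank with sample M.
6. Boatman goes back to the left bank alone.
7. Boatman goes to the right bank with sample B.
8. Boatman goes back to the left bank alone.
9. Boatman goes to the right bank with sample D.
10. Boatman goes back to the left bank alone.
11. Boatman goes to the right bank with sample N.

11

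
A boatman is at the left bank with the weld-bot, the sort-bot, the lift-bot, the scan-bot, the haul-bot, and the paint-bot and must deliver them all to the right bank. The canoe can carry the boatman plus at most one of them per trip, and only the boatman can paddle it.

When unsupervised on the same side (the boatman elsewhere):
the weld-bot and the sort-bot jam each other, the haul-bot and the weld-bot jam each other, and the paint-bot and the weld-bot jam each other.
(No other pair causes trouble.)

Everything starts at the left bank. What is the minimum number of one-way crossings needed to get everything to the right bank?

Following every safe sequence of crossings from the start, the most of the 6 that can be at the right bank as the canoe arrives there on crossings 1, 3, 5, 7 is 1, 2, 3, 4 respectively; the best ever achieved is 4 of 6.
From crossing 9 on, no configuration arises that was not already reachable earlier: only 36 distinct safe configurations (who is on which side, and where the canoe is) can ever be reached, none of them has everyone across, and every continuation just revisits them. So no valid plan exists.

impossible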